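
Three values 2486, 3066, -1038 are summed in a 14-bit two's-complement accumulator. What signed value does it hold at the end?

4514

2486 + 3066 = 5552 (01010110110000)
5552 + (-1038) = 4514 (01000110100010)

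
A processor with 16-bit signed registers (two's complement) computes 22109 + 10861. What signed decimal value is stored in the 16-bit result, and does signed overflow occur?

-32566; overflow

22109 → 0101011001011101
10861 → 0010101001101101
  0101011001011101
+ 0010101001101101
= 1000000011001010
Result 1000000011001010: MSB = 1 → 32970 − 65536 = -32566.
Both addends are non-negative but the stored result is negative: signed overflow. The true value 22109 + 10861 = 32970 lies outside [-32768, 32767].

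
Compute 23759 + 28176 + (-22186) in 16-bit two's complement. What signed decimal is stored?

29749

23759 + 28176 = 51935 → wraps to -13601 (1100101011011111)
-13601 + (-22186) = -35787 → wraps to 29749 (0111010000110101)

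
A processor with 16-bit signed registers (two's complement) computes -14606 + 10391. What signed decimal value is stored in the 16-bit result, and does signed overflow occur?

-14606 → 1100011011110010
10391 → 0010100010010111
  1100011011110010
+ 0010100010010111
= 1110111110001001
Result 1110111110001001: MSB = 1 → 61321 − 65536 = -4215.
Addends have opposite signs, so signed overflow cannot occur.

-4215; no overflow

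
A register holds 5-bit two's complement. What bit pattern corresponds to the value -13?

10011

|-13| = 13 = 01101 in 5 bits.
Invert the bits: 10010. Add 1: 10011.
Check: 10011 reads as 19 − 32 = -13.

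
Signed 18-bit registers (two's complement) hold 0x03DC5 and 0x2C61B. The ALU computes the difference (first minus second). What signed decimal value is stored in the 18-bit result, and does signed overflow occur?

0x03DC5 = 000011110111000101 = 15813 (signed)
0x2C61B = 101100011000011011 = -80357 (signed)
Subtract via negate-and-add: invert 101100011000011011 + 1 = 010011100111100101 (i.e. 80357).
  000011110111000101
+ 010011100111100101
= 010111011110101010
Result 010111011110101010: MSB = 0 → value 96170.
Both addends (after negating the subtrahend) are non-negative and so is the stored result: no signed overflow.

96170; no overflow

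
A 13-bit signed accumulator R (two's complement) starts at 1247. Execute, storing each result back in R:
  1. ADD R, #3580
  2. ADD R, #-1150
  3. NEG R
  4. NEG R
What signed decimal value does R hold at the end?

Start: R = 1247 = 0010011011111.
R = 1247 + 3580 = 4827; wraps to -3365 = 1001011011011
R = -3365 + (-1150) = -4515; wraps to 3677 = 0111001011101
R = −(3677) = -3677 = 1000110100011
R = −(-3677) = 3677 = 0111001011101

3677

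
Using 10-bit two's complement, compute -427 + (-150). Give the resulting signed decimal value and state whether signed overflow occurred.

447; overflow

-427 → 1001010101
-150 → 1101101010
  1001010101
+ 1101101010
= 0110111111  (discard carry-out 1)
Result 0110111111: MSB = 0 → value 447.
Both addends are negative but the stored result is non-negative: signed overflow. The true value -427 + (-150) = -577 lies outside [-512, 511].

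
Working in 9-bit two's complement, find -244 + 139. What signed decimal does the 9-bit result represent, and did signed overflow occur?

-105; no overflow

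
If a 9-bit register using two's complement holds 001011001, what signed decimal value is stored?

89

MSB is 0, so the value is non-negative: 001011001 = 89.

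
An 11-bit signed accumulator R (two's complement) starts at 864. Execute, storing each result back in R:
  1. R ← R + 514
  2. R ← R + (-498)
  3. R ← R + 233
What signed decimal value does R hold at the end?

Start: R = 864 = 01101100000.
R = 864 + 514 = 1378; wraps to -670 = 10101100010
R = -670 + (-498) = -1168; wraps to 880 = 01101110000
R = 880 + 233 = 1113; wraps to -935 = 10001011001

-935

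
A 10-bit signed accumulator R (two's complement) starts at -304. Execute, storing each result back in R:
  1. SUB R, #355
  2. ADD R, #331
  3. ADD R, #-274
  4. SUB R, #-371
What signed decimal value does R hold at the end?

-231

Start: R = -304 = 1011010000.
R = -304 − 355 = -659; wraps to 365 = 0101101101
R = 365 + 331 = 696; wraps to -328 = 1010111000
R = -328 + (-274) = -602; wraps to 422 = 0110100110
R = 422 − (-371) = 793; wraps to -231 = 1100011001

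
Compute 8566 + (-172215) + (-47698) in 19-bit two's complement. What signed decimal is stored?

-211347

8566 + (-172215) = -163649 (1011000000010111111)
-163649 + (-47698) = -211347 (1001100011001101101)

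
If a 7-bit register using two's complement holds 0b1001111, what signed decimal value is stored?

-49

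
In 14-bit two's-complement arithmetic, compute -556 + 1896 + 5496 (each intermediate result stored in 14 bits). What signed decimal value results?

-556 + 1896 = 1340 (00010100111100)
1340 + 5496 = 6836 (01101010110100)

6836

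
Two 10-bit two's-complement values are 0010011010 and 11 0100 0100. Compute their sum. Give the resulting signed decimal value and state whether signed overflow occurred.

-34; no overflow

0010011010 = 154 (signed)
11 0100 0100 → 1101000100 = -188 (signed)
  0010011010
+ 1101000100
= 1111011110
Result 1111011110: MSB = 1 → 990 − 1024 = -34.
Addends have opposite signs, so signed overflow cannot occur.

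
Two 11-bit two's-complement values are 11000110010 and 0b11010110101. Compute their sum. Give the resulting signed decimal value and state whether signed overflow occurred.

11000110010 = -462 (signed)
0b11010110101 → 11010110101 = -331 (signed)
  11000110010
+ 11010110101
= 10011100111  (discard carry-out 1)
Result 10011100111: MSB = 1 → 1255 − 2048 = -793.
Both addends are negative and so is the stored result: no signed overflow.

-793; no overflow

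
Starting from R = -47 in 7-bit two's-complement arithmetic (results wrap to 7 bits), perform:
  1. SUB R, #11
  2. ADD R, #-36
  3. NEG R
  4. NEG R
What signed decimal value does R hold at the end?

Start: R = -47 = 1010001.
R = -47 − 11 = -58 = 1000110
R = -58 + (-36) = -94; wraps to 34 = 0100010
R = −(34) = -34 = 1011110
R = −(-34) = 34 = 0100010

34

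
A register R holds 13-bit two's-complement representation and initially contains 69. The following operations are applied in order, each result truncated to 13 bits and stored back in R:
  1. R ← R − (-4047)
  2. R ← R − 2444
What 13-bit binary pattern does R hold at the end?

Start: R = 69 = 0000001000101.
R = 69 − (-4047) = 4116; wraps to -4076 = 1000000010100
R = -4076 − 2444 = -6520; wraps to 1672 = 0011010001000

0011010001000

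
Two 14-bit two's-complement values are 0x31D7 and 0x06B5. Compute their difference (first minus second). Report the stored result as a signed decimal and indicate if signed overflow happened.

0x31D7 = 11000111010111 = -3625 (signed)
0x06B5 = 00011010110101 = 1717 (signed)
Subtract via negate-and-add: invert 00011010110101 + 1 = 11100101001011 (i.e. -1717).
  11000111010111
+ 11100101001011
= 10101100100010  (discard carry-out 1)
Result 10101100100010: MSB = 1 → 11042 − 16384 = -5342.
Both addends (after negating the subtrahend) are negative and so is the stored result: no signed overflow.

-5342; no overflow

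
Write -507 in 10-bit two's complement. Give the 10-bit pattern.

1000000101

|-507| = 507 = 0111111011 in 10 bits.
Invert the bits: 1000000100. Add 1: 1000000101.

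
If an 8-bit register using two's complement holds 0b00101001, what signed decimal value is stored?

41

MSB is 0, so the value is non-negative: 00101001 = 41.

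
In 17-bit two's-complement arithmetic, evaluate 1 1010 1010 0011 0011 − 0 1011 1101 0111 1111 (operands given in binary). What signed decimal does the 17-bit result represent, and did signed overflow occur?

60596; overflow

1 1010 1010 0011 0011 → 11010101000110011 = -21965 (signed)
0 1011 1101 0111 1111 → 01011110101111111 = 48511 (signed)
Subtract via negate-and-add: invert 01011110101111111 + 1 = 10100001010000001 (i.e. -48511).
  11010101000110011
+ 10100001010000001
= 01110110010110100  (discard carry-out 1)
Result 01110110010110100: MSB = 0 → value 60596.
Both addends (after negating the subtrahend) are negative but the stored result is non-negative: signed overflow. The true value -21965 − 48511 = -70476 lies outside [-65536, 65535].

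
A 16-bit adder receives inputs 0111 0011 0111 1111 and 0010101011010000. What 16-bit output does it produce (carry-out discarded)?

1001111001001111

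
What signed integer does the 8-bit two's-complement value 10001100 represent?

-116

MSB is 1, so the value is negative.
Invert: 01110011. Add 1: 01110100 = 116. So the value is −116.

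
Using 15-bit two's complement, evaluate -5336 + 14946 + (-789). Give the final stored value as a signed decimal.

-5336 + 14946 = 9610 (010010110001010)
9610 + (-789) = 8821 (010001001110101)

8821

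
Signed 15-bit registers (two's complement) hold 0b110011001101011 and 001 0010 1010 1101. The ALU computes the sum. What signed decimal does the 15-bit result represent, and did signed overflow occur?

-1768; no overflow

0b110011001101011 → 110011001101011 = -6549 (signed)
001 0010 1010 1101 → 001001010101101 = 4781 (signed)
  110011001101011
+ 001001010101101
= 111100100011000
Result 111100100011000: MSB = 1 → 31000 − 32768 = -1768.
Addends have opposite signs, so signed overflow cannot occur.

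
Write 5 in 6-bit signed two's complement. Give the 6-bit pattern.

000101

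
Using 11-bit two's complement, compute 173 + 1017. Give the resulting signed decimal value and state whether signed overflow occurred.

-858; overflow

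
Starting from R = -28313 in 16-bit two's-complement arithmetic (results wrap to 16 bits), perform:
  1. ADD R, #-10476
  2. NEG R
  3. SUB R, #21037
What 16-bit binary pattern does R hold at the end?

0100010101011000

Start: R = -28313 = 1001000101100111.
R = -28313 + (-10476) = -38789; wraps to 26747 = 0110100001111011
R = −(26747) = -26747 = 1001011110000101
R = -26747 − 21037 = -47784; wraps to 17752 = 0100010101011000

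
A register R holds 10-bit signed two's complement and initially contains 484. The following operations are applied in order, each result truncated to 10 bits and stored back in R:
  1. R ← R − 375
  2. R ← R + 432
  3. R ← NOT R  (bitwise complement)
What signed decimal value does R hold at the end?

482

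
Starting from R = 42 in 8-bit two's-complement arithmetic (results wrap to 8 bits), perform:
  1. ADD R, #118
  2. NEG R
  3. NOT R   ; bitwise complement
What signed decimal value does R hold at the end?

-97

Start: R = 42 = 00101010.
R = 42 + 118 = 160; wraps to -96 = 10100000
R = −(-96) = 96 = 01100000
R = NOT 01100000 = 10011111 = -97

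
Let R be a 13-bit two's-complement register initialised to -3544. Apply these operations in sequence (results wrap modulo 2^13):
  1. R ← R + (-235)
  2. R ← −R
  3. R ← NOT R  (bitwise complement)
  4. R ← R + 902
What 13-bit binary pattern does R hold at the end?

1010011000010

Start: R = -3544 = 1001000101000.
R = -3544 + (-235) = -3779 = 1000100111101
R = −(-3779) = 3779 = 0111011000011
R = NOT 0111011000011 = 1000100111100 = -3780
R = -3780 + 902 = -2878 = 1010011000010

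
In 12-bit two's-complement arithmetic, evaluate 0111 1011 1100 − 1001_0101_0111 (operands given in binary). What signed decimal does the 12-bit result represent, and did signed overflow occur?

-411; overflow

0111 1011 1100 → 011110111100 = 1980 (signed)
1001_0101_0111 → 100101010111 = -1705 (signed)
Subtract via negate-and-add: invert 100101010111 + 1 = 011010101001 (i.e. 1705).
  011110111100
+ 011010101001
= 111001100101
Result 111001100101: MSB = 1 → 3685 − 4096 = -411.
Both addends (after negating the subtrahend) are non-negative but the stored result is negative: signed overflow. The true value 1980 − (-1705) = 3685 lies outside [-2048, 2047].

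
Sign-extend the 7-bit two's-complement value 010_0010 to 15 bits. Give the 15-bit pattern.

000000000100010

MSB of 0100010 is 0; replicate it into the new high bits.
00000000|0100010 → 000000000100010 (still 34).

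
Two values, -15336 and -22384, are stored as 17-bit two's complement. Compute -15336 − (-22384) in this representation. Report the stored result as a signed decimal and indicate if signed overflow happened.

7048; no overflow

-15336 → 11100010000011000
-22384 → 11010100010010000
Subtract via negate-and-add: invert 11010100010010000 + 1 = 00101011101110000 (i.e. 22384).
  11100010000011000
+ 00101011101110000
= 00001101110001000  (discard carry-out 1)
Result 00001101110001000: MSB = 0 → value 7048.
Addends (after negating the subtrahend) have opposite signs, so signed overflow cannot occur.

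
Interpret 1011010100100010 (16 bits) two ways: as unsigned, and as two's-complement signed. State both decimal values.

Unsigned: 1011010100100010 = 46370.
Signed: MSB=1 → 46370 − 65536 = -19166.

unsigned = 46370, signed = -19166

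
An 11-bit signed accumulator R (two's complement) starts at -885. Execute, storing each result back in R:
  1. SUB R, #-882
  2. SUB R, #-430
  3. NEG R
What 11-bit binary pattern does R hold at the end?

11001010101

Start: R = -885 = 10010001011.
R = -885 − (-882) = -3 = 11111111101
R = -3 − (-430) = 427 = 00110101011
R = −(427) = -427 = 11001010101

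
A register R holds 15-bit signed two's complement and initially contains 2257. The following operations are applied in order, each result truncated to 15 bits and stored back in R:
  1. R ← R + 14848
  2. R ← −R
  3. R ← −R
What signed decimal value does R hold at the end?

Start: R = 2257 = 000100011010001.
R = 2257 + 14848 = 17105; wraps to -15663 = 100001011010001
R = −(-15663) = 15663 = 011110100101111
R = −(15663) = -15663 = 100001011010001

-15663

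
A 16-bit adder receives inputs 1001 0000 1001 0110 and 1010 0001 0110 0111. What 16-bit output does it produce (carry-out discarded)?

0011000111111101

  1001000010010110
+ 1010000101100111
= 0011000111111101  (discard carry-out 1)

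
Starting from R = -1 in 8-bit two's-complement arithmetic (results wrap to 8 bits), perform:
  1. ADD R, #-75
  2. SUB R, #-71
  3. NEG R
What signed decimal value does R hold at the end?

5

Start: R = -1 = 11111111.
R = -1 + (-75) = -76 = 10110100
R = -76 − (-71) = -5 = 11111011
R = −(-5) = 5 = 00000101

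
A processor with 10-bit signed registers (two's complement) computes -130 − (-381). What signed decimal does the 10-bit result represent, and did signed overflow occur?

251; no overflow

-130 → 1101111110
-381 → 1010000011
Subtract via negate-and-add: invert 1010000011 + 1 = 0101111101 (i.e. 381).
  1101111110
+ 0101111101
= 0011111011  (discard carry-out 1)
Result 0011111011: MSB = 0 → value 251.
Addends (after negating the subtrahend) have opposite signs, so signed overflow cannot occur.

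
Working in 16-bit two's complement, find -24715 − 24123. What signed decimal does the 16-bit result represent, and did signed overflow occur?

-24715 → 1001111101110101
24123 → 0101111000111011
Subtract via negate-and-add: invert 0101111000111011 + 1 = 1010000111000101 (i.e. -24123).
  1001111101110101
+ 1010000111000101
= 0100000100111010  (discard carry-out 1)
Result 0100000100111010: MSB = 0 → value 16698.
Both addends (after negating the subtrahend) are negative but the stored result is non-negative: signed overflow. The true value -24715 − 24123 = -48838 lies outside [-32768, 32767].

16698; overflow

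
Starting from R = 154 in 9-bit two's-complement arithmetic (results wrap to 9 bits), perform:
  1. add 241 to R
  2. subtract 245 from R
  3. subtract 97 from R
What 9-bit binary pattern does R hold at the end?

000110101

Start: R = 154 = 010011010.
R = 154 + 241 = 395; wraps to -117 = 110001011
R = -117 − 245 = -362; wraps to 150 = 010010110
R = 150 − 97 = 53 = 000110101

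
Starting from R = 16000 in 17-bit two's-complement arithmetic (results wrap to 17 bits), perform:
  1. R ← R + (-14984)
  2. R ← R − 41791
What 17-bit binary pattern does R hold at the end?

Start: R = 16000 = 00011111010000000.
R = 16000 + (-14984) = 1016 = 00000001111111000
R = 1016 − 41791 = -40775 = 10110000010111001

10110000010111001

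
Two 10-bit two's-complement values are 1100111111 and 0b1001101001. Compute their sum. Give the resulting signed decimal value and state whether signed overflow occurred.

424; overflow

1100111111 = -193 (signed)
0b1001101001 → 1001101001 = -407 (signed)
  1100111111
+ 1001101001
= 0110101000  (discard carry-out 1)
Result 0110101000: MSB = 0 → value 424.
Both addends are negative but the stored result is non-negative: signed overflow. The true value -193 + (-407) = -600 lies outside [-512, 511].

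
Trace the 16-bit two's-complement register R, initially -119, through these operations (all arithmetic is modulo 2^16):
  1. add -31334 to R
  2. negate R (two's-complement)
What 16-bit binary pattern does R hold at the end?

Start: R = -119 = 1111111110001001.
R = -119 + (-31334) = -31453 = 1000010100100011
R = −(-31453) = 31453 = 0111101011011101

0111101011011101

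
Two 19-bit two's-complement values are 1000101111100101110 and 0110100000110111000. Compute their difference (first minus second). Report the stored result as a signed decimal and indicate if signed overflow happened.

73078; overflow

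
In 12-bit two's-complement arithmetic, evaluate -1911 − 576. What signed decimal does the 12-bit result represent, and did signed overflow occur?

1609; overflow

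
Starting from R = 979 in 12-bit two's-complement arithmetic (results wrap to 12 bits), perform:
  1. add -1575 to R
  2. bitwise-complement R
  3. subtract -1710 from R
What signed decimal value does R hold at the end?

-1791

Start: R = 979 = 001111010011.
R = 979 + (-1575) = -596 = 110110101100
R = NOT 110110101100 = 001001010011 = 595
R = 595 − (-1710) = 2305; wraps to -1791 = 100100000001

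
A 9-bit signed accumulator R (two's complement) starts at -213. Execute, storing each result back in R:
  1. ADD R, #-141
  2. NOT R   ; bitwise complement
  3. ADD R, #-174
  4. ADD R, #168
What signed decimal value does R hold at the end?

-165

Start: R = -213 = 100101011.
R = -213 + (-141) = -354; wraps to 158 = 010011110
R = NOT 010011110 = 101100001 = -159
R = -159 + (-174) = -333; wraps to 179 = 010110011
R = 179 + 168 = 347; wraps to -165 = 101011011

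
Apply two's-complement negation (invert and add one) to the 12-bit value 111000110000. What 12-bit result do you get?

Invert: 000111001111. Add 1: 000111010000.
Check: 111000110000 = -464, 000111010000 = 464.

000111010000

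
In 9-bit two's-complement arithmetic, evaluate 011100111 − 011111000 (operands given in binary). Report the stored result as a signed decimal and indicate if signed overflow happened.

-17; no overflow

011100111 = 231 (signed)
011111000 = 248 (signed)
Subtract via negate-and-add: invert 011111000 + 1 = 100001000 (i.e. -248).
  011100111
+ 100001000
= 111101111
Result 111101111: MSB = 1 → 495 − 512 = -17.
Addends (after negating the subtrahend) have opposite signs, so signed overflow cannot occur.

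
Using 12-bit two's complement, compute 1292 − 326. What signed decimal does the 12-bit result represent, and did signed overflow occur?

966; no overflow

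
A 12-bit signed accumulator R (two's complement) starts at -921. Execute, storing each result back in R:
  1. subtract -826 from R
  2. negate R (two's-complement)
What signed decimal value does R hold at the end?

Start: R = -921 = 110001100111.
R = -921 − (-826) = -95 = 111110100001
R = −(-95) = 95 = 000001011111

95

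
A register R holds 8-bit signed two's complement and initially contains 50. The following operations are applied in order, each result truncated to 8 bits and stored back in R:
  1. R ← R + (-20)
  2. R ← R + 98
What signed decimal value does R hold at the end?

-128

Start: R = 50 = 00110010.
R = 50 + (-20) = 30 = 00011110
R = 30 + 98 = 128; wraps to -128 = 10000000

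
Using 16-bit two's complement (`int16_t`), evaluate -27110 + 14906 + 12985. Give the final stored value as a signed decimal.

-27110 + 14906 = -12204 (1101000001010100)
-12204 + 12985 = 781 (0000001100001101)

781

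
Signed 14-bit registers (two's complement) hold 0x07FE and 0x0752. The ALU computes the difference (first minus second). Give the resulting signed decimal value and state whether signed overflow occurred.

172; no overflow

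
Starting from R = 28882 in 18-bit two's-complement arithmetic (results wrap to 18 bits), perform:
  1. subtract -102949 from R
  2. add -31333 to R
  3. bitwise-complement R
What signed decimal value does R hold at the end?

-100499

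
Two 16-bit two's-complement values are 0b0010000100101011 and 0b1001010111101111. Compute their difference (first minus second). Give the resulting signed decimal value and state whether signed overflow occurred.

-29892; overflow

0b0010000100101011 → 0010000100101011 = 8491 (signed)
0b1001010111101111 → 1001010111101111 = -27153 (signed)
Subtract via negate-and-add: invert 1001010111101111 + 1 = 0110101000010001 (i.e. 27153).
  0010000100101011
+ 0110101000010001
= 1000101100111100
Result 1000101100111100: MSB = 1 → 35644 − 65536 = -29892.
Both addends (after negating the subtrahend) are non-negative but the stored result is negative: signed overflow. The true value 8491 − (-27153) = 35644 lies outside [-32768, 32767].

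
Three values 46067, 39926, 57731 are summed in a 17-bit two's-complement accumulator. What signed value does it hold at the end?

46067 + 39926 = 85993 → wraps to -45079 (10100111111101001)
-45079 + 57731 = 12652 (00011000101101100)

12652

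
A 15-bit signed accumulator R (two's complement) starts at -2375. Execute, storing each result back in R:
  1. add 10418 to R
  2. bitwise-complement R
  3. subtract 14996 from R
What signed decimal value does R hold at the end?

Start: R = -2375 = 111011010111001.
R = -2375 + 10418 = 8043 = 001111101101011
R = NOT 001111101101011 = 110000010010100 = -8044
R = -8044 − 14996 = -23040; wraps to 9728 = 010011000000000

9728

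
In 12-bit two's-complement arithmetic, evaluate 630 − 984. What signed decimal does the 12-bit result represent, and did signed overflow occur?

-354; no overflow

630 → 001001110110
984 → 001111011000
Subtract via negate-and-add: invert 001111011000 + 1 = 110000101000 (i.e. -984).
  001001110110
+ 110000101000
= 111010011110
Result 111010011110: MSB = 1 → 3742 − 4096 = -354.
Addends (after negating the subtrahend) have opposite signs, so signed overflow cannot occur.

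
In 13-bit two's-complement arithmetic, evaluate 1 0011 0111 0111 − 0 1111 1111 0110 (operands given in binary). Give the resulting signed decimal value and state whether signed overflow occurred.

897; overflow

1 0011 0111 0111 → 1001101110111 = -3209 (signed)
0 1111 1111 0110 → 0111111110110 = 4086 (signed)
Subtract via negate-and-add: invert 0111111110110 + 1 = 1000000001010 (i.e. -4086).
  1001101110111
+ 1000000001010
= 0001110000001  (discard carry-out 1)
Result 0001110000001: MSB = 0 → value 897.
Both addends (after negating the subtrahend) are negative but the stored result is non-negative: signed overflow. The true value -3209 − 4086 = -7295 lies outside [-4096, 4095].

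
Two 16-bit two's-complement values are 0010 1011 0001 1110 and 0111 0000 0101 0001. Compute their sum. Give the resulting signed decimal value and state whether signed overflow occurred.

0010 1011 0001 1110 → 0010101100011110 = 11038 (signed)
0111 0000 0101 0001 → 0111000001010001 = 28753 (signed)
  0010101100011110
+ 0111000001010001
= 1001101101101111
Result 1001101101101111: MSB = 1 → 39791 − 65536 = -25745.
Both addends are non-negative but the stored result is negative: signed overflow. The true value 11038 + 28753 = 39791 lies outside [-32768, 32767].

-25745; overflow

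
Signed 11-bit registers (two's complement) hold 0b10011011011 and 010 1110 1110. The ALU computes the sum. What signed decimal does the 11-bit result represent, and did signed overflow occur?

-55; no overflow

0b10011011011 → 10011011011 = -805 (signed)
010 1110 1110 → 01011101110 = 750 (signed)
  10011011011
+ 01011101110
= 11111001001
Result 11111001001: MSB = 1 → 1993 − 2048 = -55.
Addends have opposite signs, so signed overflow cannot occur.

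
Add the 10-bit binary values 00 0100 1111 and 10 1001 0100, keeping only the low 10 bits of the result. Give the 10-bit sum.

1011100011

  0001001111
+ 1010010100
= 1011100011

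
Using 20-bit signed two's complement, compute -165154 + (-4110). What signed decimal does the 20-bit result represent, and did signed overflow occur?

-169264; no overflow

-165154 → 11010111101011011110
-4110 → 11111110111111110010
  11010111101011011110
+ 11111110111111110010
= 11010110101011010000  (discard carry-out 1)
Result 11010110101011010000: MSB = 1 → 879312 − 1048576 = -169264.
Both addends are negative and so is the stored result: no signed overflow.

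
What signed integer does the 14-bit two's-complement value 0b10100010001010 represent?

-6006

MSB is 1, so the value is negative.
Invert: 01011101110101. Add 1: 01011101110110 = 6006. So the value is −6006.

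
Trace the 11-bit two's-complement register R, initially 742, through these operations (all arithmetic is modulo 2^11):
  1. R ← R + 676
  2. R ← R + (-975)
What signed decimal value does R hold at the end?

Start: R = 742 = 01011100110.
R = 742 + 676 = 1418; wraps to -630 = 10110001010
R = -630 + (-975) = -1605; wraps to 443 = 00110111011

443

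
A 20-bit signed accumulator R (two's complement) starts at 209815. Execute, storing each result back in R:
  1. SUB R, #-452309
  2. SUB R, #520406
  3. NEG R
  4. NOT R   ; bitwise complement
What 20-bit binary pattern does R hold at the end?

00100010100110010101

Start: R = 209815 = 00110011001110010111.
R = 209815 − (-452309) = 662124; wraps to -386452 = 10100001101001101100
R = -386452 − 520406 = -906858; wraps to 141718 = 00100010100110010110
R = −(141718) = -141718 = 11011101011001101010
R = NOT 11011101011001101010 = 00100010100110010101 = 141717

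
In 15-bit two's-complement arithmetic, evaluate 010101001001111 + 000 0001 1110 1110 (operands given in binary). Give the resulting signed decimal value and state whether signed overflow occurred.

010101001001111 = 10831 (signed)
000 0001 1110 1110 → 000000111101110 = 494 (signed)
  010101001001111
+ 000000111101110
= 010110000111101
Result 010110000111101: MSB = 0 → value 11325.
Both addends are non-negative and so is the stored result: no signed overflow.

11325; no overflow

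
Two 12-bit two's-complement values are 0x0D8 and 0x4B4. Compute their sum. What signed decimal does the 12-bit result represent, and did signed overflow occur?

1420; no overflow

0x0D8 = 000011011000 = 216 (signed)
0x4B4 = 010010110100 = 1204 (signed)
  000011011000
+ 010010110100
= 010110001100
Result 010110001100: MSB = 0 → value 1420.
Both addends are non-negative and so is the stored result: no signed overflow.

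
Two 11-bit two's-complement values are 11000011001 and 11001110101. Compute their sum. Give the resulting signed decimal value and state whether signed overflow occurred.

-882; no overflow

11000011001 = -487 (signed)
11001110101 = -395 (signed)
  11000011001
+ 11001110101
= 10010001110  (discard carry-out 1)
Result 10010001110: MSB = 1 → 1166 − 2048 = -882.
Both addends are negative and so is the stored result: no signed overflow.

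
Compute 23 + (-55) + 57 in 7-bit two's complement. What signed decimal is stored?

25

23 + (-55) = -32 (1100000)
-32 + 57 = 25 (0011001)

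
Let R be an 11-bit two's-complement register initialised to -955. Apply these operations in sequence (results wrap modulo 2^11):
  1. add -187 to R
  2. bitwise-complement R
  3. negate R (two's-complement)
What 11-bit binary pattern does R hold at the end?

Start: R = -955 = 10001000101.
R = -955 + (-187) = -1142; wraps to 906 = 01110001010
R = NOT 01110001010 = 10001110101 = -907
R = −(-907) = 907 = 01110001011

01110001011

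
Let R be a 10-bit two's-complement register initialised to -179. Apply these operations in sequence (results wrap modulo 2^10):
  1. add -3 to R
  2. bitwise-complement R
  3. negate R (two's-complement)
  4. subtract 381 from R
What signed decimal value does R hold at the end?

Start: R = -179 = 1101001101.
R = -179 + (-3) = -182 = 1101001010
R = NOT 1101001010 = 0010110101 = 181
R = −(181) = -181 = 1101001011
R = -181 − 381 = -562; wraps to 462 = 0111001110

462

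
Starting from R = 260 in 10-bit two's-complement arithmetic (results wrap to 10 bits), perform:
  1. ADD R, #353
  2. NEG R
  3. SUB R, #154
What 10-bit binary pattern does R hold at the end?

Start: R = 260 = 0100000100.
R = 260 + 353 = 613; wraps to -411 = 1001100101
R = −(-411) = 411 = 0110011011
R = 411 − 154 = 257 = 0100000001

0100000001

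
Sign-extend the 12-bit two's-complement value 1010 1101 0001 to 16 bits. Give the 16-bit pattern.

1111101011010001

MSB of 101011010001 is 1; replicate it into the new high bits.
1111|101011010001 → 1111101011010001 (still -1327).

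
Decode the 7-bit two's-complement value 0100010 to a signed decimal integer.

34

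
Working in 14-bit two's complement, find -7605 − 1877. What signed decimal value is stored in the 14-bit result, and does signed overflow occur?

6902; overflow

-7605 → 10001001001011
1877 → 00011101010101
Subtract via negate-and-add: invert 00011101010101 + 1 = 11100010101011 (i.e. -1877).
  10001001001011
+ 11100010101011
= 01101011110110  (discard carry-out 1)
Result 01101011110110: MSB = 0 → value 6902.
Both addends (after negating the subtrahend) are negative but the stored result is non-negative: signed overflow. The true value -7605 − 1877 = -9482 lies outside [-8192, 8191].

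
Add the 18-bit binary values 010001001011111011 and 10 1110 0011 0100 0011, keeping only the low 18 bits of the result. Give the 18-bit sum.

111111011000111110

  010001001011111011
+ 101110001101000011
= 111111011000111110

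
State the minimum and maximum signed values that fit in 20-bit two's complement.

min = -524288, max = 524287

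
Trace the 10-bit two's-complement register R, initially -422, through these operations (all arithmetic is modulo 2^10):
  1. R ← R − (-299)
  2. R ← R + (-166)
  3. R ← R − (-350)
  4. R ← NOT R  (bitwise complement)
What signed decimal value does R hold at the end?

-62

Start: R = -422 = 1001011010.
R = -422 − (-299) = -123 = 1110000101
R = -123 + (-166) = -289 = 1011011111
R = -289 − (-350) = 61 = 0000111101
R = NOT 0000111101 = 1111000010 = -62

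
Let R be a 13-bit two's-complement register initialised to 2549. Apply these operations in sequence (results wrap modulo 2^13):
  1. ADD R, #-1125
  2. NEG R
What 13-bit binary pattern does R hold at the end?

Start: R = 2549 = 0100111110101.
R = 2549 + (-1125) = 1424 = 0010110010000
R = −(1424) = -1424 = 1101001110000

1101001110000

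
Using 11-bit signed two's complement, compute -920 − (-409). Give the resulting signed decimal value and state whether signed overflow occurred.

-920 → 10001101000
-409 → 11001100111
Subtract via negate-and-add: invert 11001100111 + 1 = 00110011001 (i.e. 409).
  10001101000
+ 00110011001
= 11000000001
Result 11000000001: MSB = 1 → 1537 − 2048 = -511.
Addends (after negating the subtrahend) have opposite signs, so signed overflow cannot occur.

-511; no overflow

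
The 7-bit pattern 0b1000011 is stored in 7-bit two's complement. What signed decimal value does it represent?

-61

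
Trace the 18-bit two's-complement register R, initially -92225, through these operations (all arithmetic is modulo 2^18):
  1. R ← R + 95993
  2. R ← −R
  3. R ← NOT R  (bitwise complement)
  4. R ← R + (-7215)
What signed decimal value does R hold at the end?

Start: R = -92225 = 101001011110111111.
R = -92225 + 95993 = 3768 = 000000111010111000
R = −(3768) = -3768 = 111111000101001000
R = NOT 111111000101001000 = 000000111010110111 = 3767
R = 3767 + (-7215) = -3448 = 111111001010001000

-3448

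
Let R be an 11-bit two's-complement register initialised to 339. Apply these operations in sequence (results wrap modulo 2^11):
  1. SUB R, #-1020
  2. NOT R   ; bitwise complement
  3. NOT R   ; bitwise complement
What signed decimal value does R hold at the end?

Start: R = 339 = 00101010011.
R = 339 − (-1020) = 1359; wraps to -689 = 10101001111
R = NOT 10101001111 = 01010110000 = 688
R = NOT 01010110000 = 10101001111 = -689

-689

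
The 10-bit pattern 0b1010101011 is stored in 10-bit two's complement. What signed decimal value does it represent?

MSB is 1, so the value is negative.
Invert: 0101010100. Add 1: 0101010101 = 341. So the value is −341.

-341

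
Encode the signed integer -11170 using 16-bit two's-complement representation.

1101010001011110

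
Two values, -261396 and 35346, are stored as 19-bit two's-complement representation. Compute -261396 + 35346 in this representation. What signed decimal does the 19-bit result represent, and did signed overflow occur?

-261396 → 1000000001011101100
35346 → 0001000101000010010
  1000000001011101100
+ 0001000101000010010
= 1001000110011111110
Result 1001000110011111110: MSB = 1 → 298238 − 524288 = -226050.
Addends have opposite signs, so signed overflow cannot occur.

-226050; no overflow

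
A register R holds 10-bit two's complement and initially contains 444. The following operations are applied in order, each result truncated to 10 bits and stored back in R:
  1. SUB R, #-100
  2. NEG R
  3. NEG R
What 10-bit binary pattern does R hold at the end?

Start: R = 444 = 0110111100.
R = 444 − (-100) = 544; wraps to -480 = 1000100000
R = −(-480) = 480 = 0111100000
R = −(480) = -480 = 1000100000

1000100000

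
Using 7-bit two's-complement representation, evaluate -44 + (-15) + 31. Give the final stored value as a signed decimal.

-44 + (-15) = -59 (1000101)
-59 + 31 = -28 (1100100)

-28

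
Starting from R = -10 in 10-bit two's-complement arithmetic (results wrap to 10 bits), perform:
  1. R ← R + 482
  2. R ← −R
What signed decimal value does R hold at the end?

-472

Start: R = -10 = 1111110110.
R = -10 + 482 = 472 = 0111011000
R = −(472) = -472 = 1000101000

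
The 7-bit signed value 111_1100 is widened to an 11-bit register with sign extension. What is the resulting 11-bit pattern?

11111111100

MSB of 1111100 is 1; replicate it into the new high bits.
1111|1111100 → 11111111100 (still -4).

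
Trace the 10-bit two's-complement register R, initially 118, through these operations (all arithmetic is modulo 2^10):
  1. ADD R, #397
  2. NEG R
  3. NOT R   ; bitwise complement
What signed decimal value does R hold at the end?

-510

Start: R = 118 = 0001110110.
R = 118 + 397 = 515; wraps to -509 = 1000000011
R = −(-509) = 509 = 0111111101
R = NOT 0111111101 = 1000000010 = -510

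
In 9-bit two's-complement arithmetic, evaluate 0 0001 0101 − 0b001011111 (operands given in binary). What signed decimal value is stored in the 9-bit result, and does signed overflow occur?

0 0001 0101 → 000010101 = 21 (signed)
0b001011111 → 001011111 = 95 (signed)
Subtract via negate-and-add: invert 001011111 + 1 = 110100001 (i.e. -95).
  000010101
+ 110100001
= 110110110
Result 110110110: MSB = 1 → 438 − 512 = -74.
Addends (after negating the subtrahend) have opposite signs, so signed overflow cannot occur.

-74; no overflow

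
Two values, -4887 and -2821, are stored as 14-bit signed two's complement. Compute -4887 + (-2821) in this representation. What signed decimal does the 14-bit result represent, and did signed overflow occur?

-7708; no overflow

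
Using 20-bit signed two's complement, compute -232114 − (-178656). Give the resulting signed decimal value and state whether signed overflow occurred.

-232114 → 11000111010101001110
-178656 → 11010100011000100000
Subtract via negate-and-add: invert 11010100011000100000 + 1 = 00101011100111100000 (i.e. 178656).
  11000111010101001110
+ 00101011100111100000
= 11110010111100101110
Result 11110010111100101110: MSB = 1 → 995118 − 1048576 = -53458.
Addends (after negating the subtrahend) have opposite signs, so signed overflow cannot occur.

-53458; no overflow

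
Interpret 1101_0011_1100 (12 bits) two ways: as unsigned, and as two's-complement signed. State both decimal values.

Unsigned: 110100111100 = 3388.
Signed: MSB=1 → 3388 − 4096 = -708.

unsigned = 3388, signed = -708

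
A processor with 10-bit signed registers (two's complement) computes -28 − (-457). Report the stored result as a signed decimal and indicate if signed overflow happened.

-28 → 1111100100
-457 → 1000110111
Subtract via negate-and-add: invert 1000110111 + 1 = 0111001001 (i.e. 457).
  1111100100
+ 0111001001
= 0110101101  (discard carry-out 1)
Result 0110101101: MSB = 0 → value 429.
Addends (after negating the subtrahend) have opposite signs, so signed overflow cannot occur.

429; no overflow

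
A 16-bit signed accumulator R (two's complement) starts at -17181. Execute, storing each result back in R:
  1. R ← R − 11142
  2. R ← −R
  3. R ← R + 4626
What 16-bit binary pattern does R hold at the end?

1000000010110101

Start: R = -17181 = 1011110011100011.
R = -17181 − 11142 = -28323 = 1001000101011101
R = −(-28323) = 28323 = 0110111010100011
R = 28323 + 4626 = 32949; wraps to -32587 = 1000000010110101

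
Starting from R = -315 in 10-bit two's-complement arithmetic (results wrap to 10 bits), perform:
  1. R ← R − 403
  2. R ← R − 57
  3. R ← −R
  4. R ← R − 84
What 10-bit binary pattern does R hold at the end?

Start: R = -315 = 1011000101.
R = -315 − 403 = -718; wraps to 306 = 0100110010
R = 306 − 57 = 249 = 0011111001
R = −(249) = -249 = 1100000111
R = -249 − 84 = -333 = 1010110011

1010110011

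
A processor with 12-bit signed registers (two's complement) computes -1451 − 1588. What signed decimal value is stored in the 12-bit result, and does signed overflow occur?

-1451 → 101001010101
1588 → 011000110100
Subtract via negate-and-add: invert 011000110100 + 1 = 100111001100 (i.e. -1588).
  101001010101
+ 100111001100
= 010000100001  (discard carry-out 1)
Result 010000100001: MSB = 0 → value 1057.
Both addends (after negating the subtrahend) are negative but the stored result is non-negative: signed overflow. The true value -1451 − 1588 = -3039 lies outside [-2048, 2047].

1057; overflow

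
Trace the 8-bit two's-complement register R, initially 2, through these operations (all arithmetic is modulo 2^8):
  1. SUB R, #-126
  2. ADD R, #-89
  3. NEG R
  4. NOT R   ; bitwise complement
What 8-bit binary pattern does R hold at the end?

Start: R = 2 = 00000010.
R = 2 − (-126) = 128; wraps to -128 = 10000000
R = -128 + (-89) = -217; wraps to 39 = 00100111
R = −(39) = -39 = 11011001
R = NOT 11011001 = 00100110 = 38

00100110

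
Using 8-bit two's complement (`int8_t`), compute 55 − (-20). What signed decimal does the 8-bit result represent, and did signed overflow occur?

75; no overflow

55 → 00110111
-20 → 11101100
Subtract via negate-and-add: invert 11101100 + 1 = 00010100 (i.e. 20).
  00110111
+ 00010100
= 01001011
Result 01001011: MSB = 0 → value 75.
Both addends (after negating the subtrahend) are non-negative and so is the stored result: no signed overflow.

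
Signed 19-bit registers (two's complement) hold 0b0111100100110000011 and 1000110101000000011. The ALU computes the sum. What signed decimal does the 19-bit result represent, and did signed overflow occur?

13190; no overflow

0b0111100100110000011 → 0111100100110000011 = 248195 (signed)
1000110101000000011 = -235005 (signed)
  0111100100110000011
+ 1000110101000000011
= 0000011001110000110  (discard carry-out 1)
Result 0000011001110000110: MSB = 0 → value 13190.
Addends have opposite signs, so signed overflow cannot occur.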